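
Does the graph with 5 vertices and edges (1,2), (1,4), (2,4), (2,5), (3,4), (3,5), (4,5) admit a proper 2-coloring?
No (odd cycle of length 3: 2 -> 1 -> 4 -> 2)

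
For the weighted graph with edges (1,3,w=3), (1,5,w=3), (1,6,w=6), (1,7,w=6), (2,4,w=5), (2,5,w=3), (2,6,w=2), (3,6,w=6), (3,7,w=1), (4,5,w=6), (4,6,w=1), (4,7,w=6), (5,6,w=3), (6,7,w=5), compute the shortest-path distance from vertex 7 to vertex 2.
7 (path: 7 -> 6 -> 2; weights 5 + 2 = 7)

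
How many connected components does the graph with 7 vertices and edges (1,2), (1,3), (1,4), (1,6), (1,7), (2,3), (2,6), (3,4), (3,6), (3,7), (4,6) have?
2 (components: {1, 2, 3, 4, 6, 7}, {5})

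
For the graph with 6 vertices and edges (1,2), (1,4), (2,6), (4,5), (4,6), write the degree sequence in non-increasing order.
[3, 2, 2, 2, 1, 0] (degrees: deg(1)=2, deg(2)=2, deg(3)=0, deg(4)=3, deg(5)=1, deg(6)=2)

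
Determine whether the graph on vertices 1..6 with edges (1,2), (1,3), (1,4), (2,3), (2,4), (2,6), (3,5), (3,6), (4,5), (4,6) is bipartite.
No (odd cycle of length 3: 3 -> 1 -> 2 -> 3)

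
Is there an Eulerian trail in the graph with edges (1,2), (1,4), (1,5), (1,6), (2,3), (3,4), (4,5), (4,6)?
Yes — and in fact it has an Eulerian circuit (the graph is connected and all 6 vertices have even degree)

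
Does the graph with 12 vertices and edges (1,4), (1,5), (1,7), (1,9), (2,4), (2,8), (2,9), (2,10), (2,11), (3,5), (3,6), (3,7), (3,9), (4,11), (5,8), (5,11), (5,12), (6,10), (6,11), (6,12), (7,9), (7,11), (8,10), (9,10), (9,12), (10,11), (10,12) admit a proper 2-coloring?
No (odd cycle of length 3: 7 -> 1 -> 9 -> 7)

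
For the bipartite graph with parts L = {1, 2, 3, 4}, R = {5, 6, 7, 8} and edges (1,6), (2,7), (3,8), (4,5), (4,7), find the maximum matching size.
4 (matching: (1,6), (2,7), (3,8), (4,5); upper bound min(|L|,|R|) = min(4,4) = 4)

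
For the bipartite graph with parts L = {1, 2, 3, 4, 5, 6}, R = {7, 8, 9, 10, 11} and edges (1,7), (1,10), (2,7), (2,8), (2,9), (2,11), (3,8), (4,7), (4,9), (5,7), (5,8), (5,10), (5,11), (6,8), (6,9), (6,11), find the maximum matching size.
5 (matching: (1,10), (2,11), (3,8), (4,9), (5,7); upper bound min(|L|,|R|) = min(6,5) = 5)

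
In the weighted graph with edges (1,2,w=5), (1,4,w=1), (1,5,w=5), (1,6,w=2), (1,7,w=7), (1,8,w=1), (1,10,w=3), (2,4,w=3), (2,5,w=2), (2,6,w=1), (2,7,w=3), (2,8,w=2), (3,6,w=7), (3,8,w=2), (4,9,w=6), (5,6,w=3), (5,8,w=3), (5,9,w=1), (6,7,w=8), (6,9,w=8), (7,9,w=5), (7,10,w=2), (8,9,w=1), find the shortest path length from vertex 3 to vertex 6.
5 (path: 3 -> 8 -> 1 -> 6; weights 2 + 1 + 2 = 5)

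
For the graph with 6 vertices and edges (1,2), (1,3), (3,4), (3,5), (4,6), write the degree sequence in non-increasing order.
[3, 2, 2, 1, 1, 1] (degrees: deg(1)=2, deg(2)=1, deg(3)=3, deg(4)=2, deg(5)=1, deg(6)=1)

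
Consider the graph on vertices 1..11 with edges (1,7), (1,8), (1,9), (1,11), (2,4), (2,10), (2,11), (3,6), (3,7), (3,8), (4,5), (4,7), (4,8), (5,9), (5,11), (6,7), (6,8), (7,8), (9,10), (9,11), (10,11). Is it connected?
Yes (BFS from 1 visits [1, 7, 8, 9, 11, 3, 4, 6, 5, 10, 2] — all 11 vertices reached)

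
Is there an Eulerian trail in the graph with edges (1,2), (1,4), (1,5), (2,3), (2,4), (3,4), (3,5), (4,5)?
No (4 vertices have odd degree: {1, 2, 3, 5}; Eulerian path requires 0 or 2)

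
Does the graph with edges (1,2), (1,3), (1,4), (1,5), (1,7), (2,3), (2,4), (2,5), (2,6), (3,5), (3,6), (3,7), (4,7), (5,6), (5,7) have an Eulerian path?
No (6 vertices have odd degree: {1, 2, 3, 4, 5, 6}; Eulerian path requires 0 or 2)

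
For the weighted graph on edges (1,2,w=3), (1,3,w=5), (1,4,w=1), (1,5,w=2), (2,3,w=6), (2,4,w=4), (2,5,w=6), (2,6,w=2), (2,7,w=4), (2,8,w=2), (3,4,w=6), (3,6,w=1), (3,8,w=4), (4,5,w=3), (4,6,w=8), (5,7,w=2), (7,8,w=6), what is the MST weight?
13 (MST edges: (1,2,w=3), (1,4,w=1), (1,5,w=2), (2,6,w=2), (2,8,w=2), (3,6,w=1), (5,7,w=2); sum of weights 3 + 1 + 2 + 2 + 2 + 1 + 2 = 13)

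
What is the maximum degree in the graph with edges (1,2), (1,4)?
2 (attained at vertex 1)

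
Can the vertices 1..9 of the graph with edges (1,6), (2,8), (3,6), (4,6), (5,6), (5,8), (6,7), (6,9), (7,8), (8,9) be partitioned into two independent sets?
Yes. Partition: {1, 2, 3, 4, 5, 7, 9}, {6, 8}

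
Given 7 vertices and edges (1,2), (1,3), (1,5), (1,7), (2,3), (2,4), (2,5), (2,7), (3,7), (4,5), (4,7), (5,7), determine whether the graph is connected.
No, it has 2 components: {1, 2, 3, 4, 5, 7}, {6}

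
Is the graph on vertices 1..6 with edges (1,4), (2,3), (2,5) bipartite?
Yes. Partition: {1, 2, 6}, {3, 4, 5}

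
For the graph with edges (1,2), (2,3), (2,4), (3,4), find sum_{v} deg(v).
8 (handshake: sum of degrees = 2|E| = 2 x 4 = 8)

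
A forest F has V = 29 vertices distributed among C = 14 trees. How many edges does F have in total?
15 (Each of the 14 component trees on V_i vertices has V_i - 1 edges; summing gives V - C = 29 - 14 = 15)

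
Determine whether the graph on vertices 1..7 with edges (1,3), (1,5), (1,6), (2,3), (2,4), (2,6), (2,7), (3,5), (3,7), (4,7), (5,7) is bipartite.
No (odd cycle of length 3: 5 -> 1 -> 3 -> 5)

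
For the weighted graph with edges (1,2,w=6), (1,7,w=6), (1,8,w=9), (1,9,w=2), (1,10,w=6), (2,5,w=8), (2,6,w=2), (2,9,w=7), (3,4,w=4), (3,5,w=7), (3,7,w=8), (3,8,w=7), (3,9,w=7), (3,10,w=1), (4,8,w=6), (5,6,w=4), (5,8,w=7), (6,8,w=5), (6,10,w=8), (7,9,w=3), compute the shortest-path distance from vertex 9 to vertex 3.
7 (path: 9 -> 3; weights 7 = 7)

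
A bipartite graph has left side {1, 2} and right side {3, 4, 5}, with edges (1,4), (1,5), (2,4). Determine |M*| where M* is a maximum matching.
2 (matching: (1,5), (2,4); upper bound min(|L|,|R|) = min(2,3) = 2)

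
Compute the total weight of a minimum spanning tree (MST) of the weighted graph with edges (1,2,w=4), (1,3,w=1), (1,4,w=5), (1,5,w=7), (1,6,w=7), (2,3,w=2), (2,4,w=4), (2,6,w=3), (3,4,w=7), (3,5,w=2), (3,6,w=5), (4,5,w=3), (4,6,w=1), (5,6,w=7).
9 (MST edges: (1,3,w=1), (2,3,w=2), (2,6,w=3), (3,5,w=2), (4,6,w=1); sum of weights 1 + 2 + 3 + 2 + 1 = 9)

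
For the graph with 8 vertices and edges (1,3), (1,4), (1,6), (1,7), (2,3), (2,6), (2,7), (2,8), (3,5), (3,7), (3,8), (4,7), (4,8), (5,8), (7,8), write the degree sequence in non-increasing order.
[5, 5, 5, 4, 4, 3, 2, 2] (degrees: deg(1)=4, deg(2)=4, deg(3)=5, deg(4)=3, deg(5)=2, deg(6)=2, deg(7)=5, deg(8)=5)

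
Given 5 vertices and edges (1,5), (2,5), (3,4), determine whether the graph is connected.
No, it has 2 components: {1, 2, 5}, {3, 4}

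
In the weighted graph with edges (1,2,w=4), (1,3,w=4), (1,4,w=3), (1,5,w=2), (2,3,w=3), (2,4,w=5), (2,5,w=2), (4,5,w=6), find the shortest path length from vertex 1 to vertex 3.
4 (path: 1 -> 3; weights 4 = 4)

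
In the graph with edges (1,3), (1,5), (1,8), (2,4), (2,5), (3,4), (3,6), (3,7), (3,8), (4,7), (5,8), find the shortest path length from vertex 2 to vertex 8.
2 (path: 2 -> 5 -> 8, 2 edges)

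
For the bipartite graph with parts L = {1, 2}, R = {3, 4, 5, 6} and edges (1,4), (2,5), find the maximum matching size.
2 (matching: (1,4), (2,5); upper bound min(|L|,|R|) = min(2,4) = 2)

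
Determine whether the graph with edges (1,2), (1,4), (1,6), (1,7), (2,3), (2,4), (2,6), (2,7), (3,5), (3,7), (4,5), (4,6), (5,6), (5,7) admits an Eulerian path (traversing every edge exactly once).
Yes (the graph is connected and exactly 2 vertices have odd degree: {2, 3}; any Eulerian path must start and end at those)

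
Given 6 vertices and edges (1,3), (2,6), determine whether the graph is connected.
No, it has 4 components: {1, 3}, {2, 6}, {4}, {5}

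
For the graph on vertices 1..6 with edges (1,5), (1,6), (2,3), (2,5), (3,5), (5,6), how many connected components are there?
2 (components: {1, 2, 3, 5, 6}, {4})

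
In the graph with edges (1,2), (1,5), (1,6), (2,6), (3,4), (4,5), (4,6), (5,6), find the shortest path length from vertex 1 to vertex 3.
3 (path: 1 -> 5 -> 4 -> 3, 3 edges)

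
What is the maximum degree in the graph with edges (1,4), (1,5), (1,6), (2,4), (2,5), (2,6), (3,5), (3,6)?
3 (attained at vertices 1, 2, 5, 6)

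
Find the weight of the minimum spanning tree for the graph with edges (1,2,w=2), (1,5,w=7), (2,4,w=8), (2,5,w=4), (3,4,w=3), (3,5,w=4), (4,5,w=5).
13 (MST edges: (1,2,w=2), (2,5,w=4), (3,4,w=3), (3,5,w=4); sum of weights 2 + 4 + 3 + 4 = 13)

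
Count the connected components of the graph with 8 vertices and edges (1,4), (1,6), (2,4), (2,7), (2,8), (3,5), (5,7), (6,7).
1 (components: {1, 2, 3, 4, 5, 6, 7, 8})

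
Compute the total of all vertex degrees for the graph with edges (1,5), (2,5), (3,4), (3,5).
8 (handshake: sum of degrees = 2|E| = 2 x 4 = 8)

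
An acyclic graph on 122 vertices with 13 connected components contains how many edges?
109 (Each of the 13 component trees on V_i vertices has V_i - 1 edges; summing gives V - C = 122 - 13 = 109)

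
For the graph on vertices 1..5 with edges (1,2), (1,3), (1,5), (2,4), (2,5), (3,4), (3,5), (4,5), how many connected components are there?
1 (components: {1, 2, 3, 4, 5})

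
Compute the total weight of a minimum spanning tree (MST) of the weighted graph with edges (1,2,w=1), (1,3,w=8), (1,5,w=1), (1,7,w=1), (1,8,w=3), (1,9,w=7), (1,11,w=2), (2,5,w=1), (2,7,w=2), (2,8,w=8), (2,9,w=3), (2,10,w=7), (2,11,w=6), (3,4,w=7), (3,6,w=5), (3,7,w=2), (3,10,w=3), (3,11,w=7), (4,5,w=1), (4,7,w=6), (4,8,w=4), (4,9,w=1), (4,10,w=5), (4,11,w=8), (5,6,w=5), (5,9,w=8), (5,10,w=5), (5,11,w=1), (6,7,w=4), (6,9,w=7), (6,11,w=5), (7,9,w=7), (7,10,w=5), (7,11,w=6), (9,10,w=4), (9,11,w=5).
18 (MST edges: (1,2,w=1), (1,5,w=1), (1,7,w=1), (1,8,w=3), (3,7,w=2), (3,10,w=3), (4,5,w=1), (4,9,w=1), (5,11,w=1), (6,7,w=4); sum of weights 1 + 1 + 1 + 3 + 2 + 3 + 1 + 1 + 1 + 4 = 18)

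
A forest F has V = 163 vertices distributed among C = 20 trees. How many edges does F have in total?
143 (Each of the 20 component trees on V_i vertices has V_i - 1 edges; summing gives V - C = 163 - 20 = 143)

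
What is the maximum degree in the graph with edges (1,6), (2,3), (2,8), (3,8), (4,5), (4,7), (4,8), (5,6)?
3 (attained at vertices 4, 8)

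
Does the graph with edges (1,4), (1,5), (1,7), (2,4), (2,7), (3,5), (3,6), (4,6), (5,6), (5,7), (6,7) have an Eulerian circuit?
No (2 vertices have odd degree: {1, 4}; Eulerian circuit requires 0)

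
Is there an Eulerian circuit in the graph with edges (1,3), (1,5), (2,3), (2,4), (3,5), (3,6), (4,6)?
Yes (the graph is connected and all 6 vertices have even degree)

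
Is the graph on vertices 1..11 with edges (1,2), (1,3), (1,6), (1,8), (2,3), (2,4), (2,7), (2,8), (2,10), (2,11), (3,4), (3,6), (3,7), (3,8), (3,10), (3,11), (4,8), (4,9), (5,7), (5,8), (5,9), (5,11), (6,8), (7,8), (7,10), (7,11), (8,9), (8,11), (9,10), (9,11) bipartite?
No (odd cycle of length 3: 6 -> 1 -> 8 -> 6)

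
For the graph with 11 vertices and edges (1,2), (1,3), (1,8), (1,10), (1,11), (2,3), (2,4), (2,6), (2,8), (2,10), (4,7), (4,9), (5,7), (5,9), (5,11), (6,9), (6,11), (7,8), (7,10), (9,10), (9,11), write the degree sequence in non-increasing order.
[6, 5, 5, 4, 4, 4, 3, 3, 3, 3, 2] (degrees: deg(1)=5, deg(2)=6, deg(3)=2, deg(4)=3, deg(5)=3, deg(6)=3, deg(7)=4, deg(8)=3, deg(9)=5, deg(10)=4, deg(11)=4)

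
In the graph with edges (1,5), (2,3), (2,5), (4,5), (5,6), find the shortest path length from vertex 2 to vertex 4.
2 (path: 2 -> 5 -> 4, 2 edges)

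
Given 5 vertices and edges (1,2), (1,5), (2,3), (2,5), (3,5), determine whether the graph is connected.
No, it has 2 components: {1, 2, 3, 5}, {4}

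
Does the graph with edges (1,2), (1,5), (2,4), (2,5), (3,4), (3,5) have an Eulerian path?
Yes (the graph is connected and exactly 2 vertices have odd degree: {2, 5}; any Eulerian path must start and end at those)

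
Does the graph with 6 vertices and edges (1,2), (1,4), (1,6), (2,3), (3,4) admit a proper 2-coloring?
Yes. Partition: {1, 3, 5}, {2, 4, 6}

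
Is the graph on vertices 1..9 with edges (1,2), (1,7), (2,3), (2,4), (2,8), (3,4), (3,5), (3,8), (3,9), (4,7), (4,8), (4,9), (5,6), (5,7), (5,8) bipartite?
No (odd cycle of length 5: 3 -> 2 -> 1 -> 7 -> 5 -> 3)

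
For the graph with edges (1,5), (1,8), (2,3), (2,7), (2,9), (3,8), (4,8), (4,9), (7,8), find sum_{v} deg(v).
18 (handshake: sum of degrees = 2|E| = 2 x 9 = 18)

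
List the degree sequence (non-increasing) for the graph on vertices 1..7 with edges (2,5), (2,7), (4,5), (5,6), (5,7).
[4, 2, 2, 1, 1, 0, 0] (degrees: deg(1)=0, deg(2)=2, deg(3)=0, deg(4)=1, deg(5)=4, deg(6)=1, deg(7)=2)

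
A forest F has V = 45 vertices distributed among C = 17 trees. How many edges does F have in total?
28 (Each of the 17 component trees on V_i vertices has V_i - 1 edges; summing gives V - C = 45 - 17 = 28)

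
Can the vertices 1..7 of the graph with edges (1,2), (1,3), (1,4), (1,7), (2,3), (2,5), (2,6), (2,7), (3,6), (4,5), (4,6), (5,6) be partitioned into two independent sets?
No (odd cycle of length 3: 7 -> 1 -> 2 -> 7)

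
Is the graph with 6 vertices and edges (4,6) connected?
No, it has 5 components: {1}, {2}, {3}, {4, 6}, {5}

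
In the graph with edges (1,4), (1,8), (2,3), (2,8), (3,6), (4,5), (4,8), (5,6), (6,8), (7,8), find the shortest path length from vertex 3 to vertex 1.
3 (path: 3 -> 6 -> 8 -> 1, 3 edges)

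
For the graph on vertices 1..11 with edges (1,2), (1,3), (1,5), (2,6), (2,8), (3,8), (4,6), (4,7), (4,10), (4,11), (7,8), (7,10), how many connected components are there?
2 (components: {1, 2, 3, 4, 5, 6, 7, 8, 10, 11}, {9})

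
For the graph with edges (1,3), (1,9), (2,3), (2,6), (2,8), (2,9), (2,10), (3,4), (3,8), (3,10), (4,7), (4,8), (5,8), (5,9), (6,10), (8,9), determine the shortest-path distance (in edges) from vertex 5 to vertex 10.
3 (path: 5 -> 8 -> 3 -> 10, 3 edges)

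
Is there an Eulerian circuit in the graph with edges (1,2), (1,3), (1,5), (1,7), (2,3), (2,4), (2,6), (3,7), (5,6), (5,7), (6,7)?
No (4 vertices have odd degree: {3, 4, 5, 6}; Eulerian circuit requires 0)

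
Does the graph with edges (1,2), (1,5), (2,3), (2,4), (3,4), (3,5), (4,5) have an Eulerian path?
No (4 vertices have odd degree: {2, 3, 4, 5}; Eulerian path requires 0 or 2)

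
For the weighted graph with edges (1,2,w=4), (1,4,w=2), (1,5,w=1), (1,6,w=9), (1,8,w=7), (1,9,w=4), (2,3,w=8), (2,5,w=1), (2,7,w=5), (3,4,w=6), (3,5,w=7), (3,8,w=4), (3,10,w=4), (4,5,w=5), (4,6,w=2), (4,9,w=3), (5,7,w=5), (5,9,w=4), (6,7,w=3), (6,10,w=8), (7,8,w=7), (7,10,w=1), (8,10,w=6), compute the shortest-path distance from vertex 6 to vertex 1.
4 (path: 6 -> 4 -> 1; weights 2 + 2 = 4)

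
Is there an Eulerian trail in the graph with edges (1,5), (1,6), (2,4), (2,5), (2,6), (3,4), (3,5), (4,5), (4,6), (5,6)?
Yes (the graph is connected and exactly 2 vertices have odd degree: {2, 5}; any Eulerian path must start and end at those)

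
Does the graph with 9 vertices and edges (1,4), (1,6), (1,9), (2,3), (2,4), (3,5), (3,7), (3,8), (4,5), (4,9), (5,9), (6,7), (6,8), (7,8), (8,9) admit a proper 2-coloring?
No (odd cycle of length 3: 9 -> 1 -> 4 -> 9)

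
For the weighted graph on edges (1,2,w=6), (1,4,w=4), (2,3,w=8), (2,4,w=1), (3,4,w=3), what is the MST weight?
8 (MST edges: (1,4,w=4), (2,4,w=1), (3,4,w=3); sum of weights 4 + 1 + 3 = 8)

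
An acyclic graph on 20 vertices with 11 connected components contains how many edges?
9 (Each of the 11 component trees on V_i vertices has V_i - 1 edges; summing gives V - C = 20 - 11 = 9)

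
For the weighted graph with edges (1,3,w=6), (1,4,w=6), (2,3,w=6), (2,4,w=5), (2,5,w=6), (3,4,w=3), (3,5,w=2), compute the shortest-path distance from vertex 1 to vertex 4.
6 (path: 1 -> 4; weights 6 = 6)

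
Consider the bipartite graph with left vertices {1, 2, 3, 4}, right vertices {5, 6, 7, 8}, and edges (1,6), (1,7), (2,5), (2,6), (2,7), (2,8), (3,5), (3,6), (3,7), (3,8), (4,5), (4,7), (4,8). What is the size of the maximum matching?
4 (matching: (1,7), (2,8), (3,6), (4,5); upper bound min(|L|,|R|) = min(4,4) = 4)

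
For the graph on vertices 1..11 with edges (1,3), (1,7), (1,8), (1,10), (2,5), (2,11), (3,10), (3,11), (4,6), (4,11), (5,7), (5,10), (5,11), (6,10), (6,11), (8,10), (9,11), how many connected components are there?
1 (components: {1, 2, 3, 4, 5, 6, 7, 8, 9, 10, 11})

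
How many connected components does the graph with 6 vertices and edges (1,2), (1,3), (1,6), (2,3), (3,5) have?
2 (components: {1, 2, 3, 5, 6}, {4})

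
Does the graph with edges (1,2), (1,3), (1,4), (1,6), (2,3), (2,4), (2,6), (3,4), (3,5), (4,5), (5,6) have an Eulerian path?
Yes (the graph is connected and exactly 2 vertices have odd degree: {5, 6}; any Eulerian path must start and end at those)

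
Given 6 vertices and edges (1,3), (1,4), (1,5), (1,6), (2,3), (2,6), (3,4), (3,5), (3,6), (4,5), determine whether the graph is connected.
Yes (BFS from 1 visits [1, 3, 4, 5, 6, 2] — all 6 vertices reached)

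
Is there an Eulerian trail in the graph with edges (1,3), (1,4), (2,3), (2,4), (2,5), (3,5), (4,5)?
No (4 vertices have odd degree: {2, 3, 4, 5}; Eulerian path requires 0 or 2)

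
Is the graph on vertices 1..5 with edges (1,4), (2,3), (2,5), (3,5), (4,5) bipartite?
No (odd cycle of length 3: 3 -> 5 -> 2 -> 3)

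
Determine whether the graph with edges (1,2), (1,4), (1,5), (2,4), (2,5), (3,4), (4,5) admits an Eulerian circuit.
No (4 vertices have odd degree: {1, 2, 3, 5}; Eulerian circuit requires 0)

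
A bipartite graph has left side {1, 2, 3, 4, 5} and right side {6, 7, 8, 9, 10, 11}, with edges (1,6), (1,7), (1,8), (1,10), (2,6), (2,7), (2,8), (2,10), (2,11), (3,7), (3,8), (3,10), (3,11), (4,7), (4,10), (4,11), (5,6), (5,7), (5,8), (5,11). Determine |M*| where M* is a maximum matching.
5 (matching: (1,10), (2,11), (3,8), (4,7), (5,6); upper bound min(|L|,|R|) = min(5,6) = 5)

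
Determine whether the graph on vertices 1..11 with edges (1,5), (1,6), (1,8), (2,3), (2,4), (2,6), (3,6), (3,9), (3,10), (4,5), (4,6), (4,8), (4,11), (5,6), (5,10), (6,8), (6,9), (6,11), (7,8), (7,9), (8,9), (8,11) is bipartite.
No (odd cycle of length 3: 5 -> 1 -> 6 -> 5)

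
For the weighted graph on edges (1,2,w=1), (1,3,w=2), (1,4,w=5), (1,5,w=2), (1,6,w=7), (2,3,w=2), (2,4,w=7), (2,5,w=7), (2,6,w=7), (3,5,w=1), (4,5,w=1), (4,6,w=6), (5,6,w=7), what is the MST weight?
11 (MST edges: (1,2,w=1), (1,3,w=2), (3,5,w=1), (4,5,w=1), (4,6,w=6); sum of weights 1 + 2 + 1 + 1 + 6 = 11)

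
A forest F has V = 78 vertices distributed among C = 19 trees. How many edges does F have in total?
59 (Each of the 19 component trees on V_i vertices has V_i - 1 edges; summing gives V - C = 78 - 19 = 59)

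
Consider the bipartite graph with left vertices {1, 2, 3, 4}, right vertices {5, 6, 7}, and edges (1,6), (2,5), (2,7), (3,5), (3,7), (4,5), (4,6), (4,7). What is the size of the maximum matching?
3 (matching: (1,6), (2,7), (3,5); upper bound min(|L|,|R|) = min(4,3) = 3)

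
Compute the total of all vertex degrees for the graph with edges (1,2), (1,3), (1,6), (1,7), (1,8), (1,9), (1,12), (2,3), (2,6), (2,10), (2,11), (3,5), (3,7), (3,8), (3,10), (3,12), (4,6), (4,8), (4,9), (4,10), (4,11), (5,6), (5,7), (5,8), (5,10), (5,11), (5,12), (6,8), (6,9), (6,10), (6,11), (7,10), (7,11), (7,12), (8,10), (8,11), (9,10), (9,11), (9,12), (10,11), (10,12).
82 (handshake: sum of degrees = 2|E| = 2 x 41 = 82)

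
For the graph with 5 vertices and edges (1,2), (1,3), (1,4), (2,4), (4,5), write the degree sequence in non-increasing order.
[3, 3, 2, 1, 1] (degrees: deg(1)=3, deg(2)=2, deg(3)=1, deg(4)=3, deg(5)=1)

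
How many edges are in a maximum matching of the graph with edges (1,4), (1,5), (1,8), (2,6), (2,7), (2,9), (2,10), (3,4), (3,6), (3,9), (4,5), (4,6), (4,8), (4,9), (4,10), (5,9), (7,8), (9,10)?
5 (matching: (1,8), (2,7), (3,6), (4,10), (5,9); upper bound floor(n/2) = floor(10/2) = 5)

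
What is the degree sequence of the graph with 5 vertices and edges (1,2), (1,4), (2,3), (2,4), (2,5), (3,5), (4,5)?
[4, 3, 3, 2, 2] (degrees: deg(1)=2, deg(2)=4, deg(3)=2, deg(4)=3, deg(5)=3)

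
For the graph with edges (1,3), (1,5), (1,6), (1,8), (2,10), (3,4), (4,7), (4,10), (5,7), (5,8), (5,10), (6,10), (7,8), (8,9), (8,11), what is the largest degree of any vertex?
5 (attained at vertex 8)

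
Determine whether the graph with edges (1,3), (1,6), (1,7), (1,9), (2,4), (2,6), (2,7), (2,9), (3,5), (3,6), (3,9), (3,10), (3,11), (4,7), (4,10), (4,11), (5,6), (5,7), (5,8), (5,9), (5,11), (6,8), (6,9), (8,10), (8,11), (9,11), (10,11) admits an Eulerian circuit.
Yes (the graph is connected and all 11 vertices have even degree)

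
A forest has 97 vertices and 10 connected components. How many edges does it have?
87 (Each of the 10 component trees on V_i vertices has V_i - 1 edges; summing gives V - C = 97 - 10 = 87)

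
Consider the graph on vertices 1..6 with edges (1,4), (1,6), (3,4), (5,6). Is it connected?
No, it has 2 components: {1, 3, 4, 5, 6}, {2}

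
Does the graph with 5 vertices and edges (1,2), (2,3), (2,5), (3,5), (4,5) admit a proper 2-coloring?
No (odd cycle of length 3: 5 -> 2 -> 3 -> 5)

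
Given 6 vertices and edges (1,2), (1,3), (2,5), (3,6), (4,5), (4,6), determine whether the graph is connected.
Yes (BFS from 1 visits [1, 2, 3, 5, 6, 4] — all 6 vertices reached)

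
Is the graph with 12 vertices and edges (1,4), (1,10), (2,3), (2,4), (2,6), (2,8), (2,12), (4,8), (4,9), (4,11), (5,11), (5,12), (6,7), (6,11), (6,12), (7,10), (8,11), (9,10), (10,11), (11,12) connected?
Yes (BFS from 1 visits [1, 4, 10, 2, 8, 9, 11, 7, 3, 6, 12, 5] — all 12 vertices reached)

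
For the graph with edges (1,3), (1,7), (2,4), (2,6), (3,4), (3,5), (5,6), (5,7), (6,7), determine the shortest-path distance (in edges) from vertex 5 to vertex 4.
2 (path: 5 -> 3 -> 4, 2 edges)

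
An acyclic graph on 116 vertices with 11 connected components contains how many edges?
105 (Each of the 11 component trees on V_i vertices has V_i - 1 edges; summing gives V - C = 116 - 11 = 105)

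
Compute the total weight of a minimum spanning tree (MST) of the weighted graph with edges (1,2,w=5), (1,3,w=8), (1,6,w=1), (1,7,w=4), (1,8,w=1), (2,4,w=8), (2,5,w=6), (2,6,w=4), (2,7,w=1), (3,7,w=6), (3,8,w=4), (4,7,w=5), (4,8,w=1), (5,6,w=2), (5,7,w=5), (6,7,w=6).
14 (MST edges: (1,6,w=1), (1,7,w=4), (1,8,w=1), (2,7,w=1), (3,8,w=4), (4,8,w=1), (5,6,w=2); sum of weights 1 + 4 + 1 + 1 + 4 + 1 + 2 = 14)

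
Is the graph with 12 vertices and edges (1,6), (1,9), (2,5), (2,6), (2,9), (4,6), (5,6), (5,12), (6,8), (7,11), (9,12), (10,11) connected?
No, it has 3 components: {1, 2, 4, 5, 6, 8, 9, 12}, {3}, {7, 10, 11}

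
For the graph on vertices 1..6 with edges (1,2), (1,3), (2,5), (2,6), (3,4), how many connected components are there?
1 (components: {1, 2, 3, 4, 5, 6})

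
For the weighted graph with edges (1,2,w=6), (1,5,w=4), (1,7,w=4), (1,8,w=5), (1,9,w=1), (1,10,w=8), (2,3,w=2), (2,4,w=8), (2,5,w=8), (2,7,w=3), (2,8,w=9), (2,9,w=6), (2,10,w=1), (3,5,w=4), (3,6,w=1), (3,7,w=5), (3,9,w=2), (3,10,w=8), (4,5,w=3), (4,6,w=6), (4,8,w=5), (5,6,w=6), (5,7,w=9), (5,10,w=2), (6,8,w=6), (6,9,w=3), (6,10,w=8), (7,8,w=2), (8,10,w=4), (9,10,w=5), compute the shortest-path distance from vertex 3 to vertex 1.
3 (path: 3 -> 9 -> 1; weights 2 + 1 = 3)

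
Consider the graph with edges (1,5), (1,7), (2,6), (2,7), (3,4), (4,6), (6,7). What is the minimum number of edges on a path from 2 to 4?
2 (path: 2 -> 6 -> 4, 2 edges)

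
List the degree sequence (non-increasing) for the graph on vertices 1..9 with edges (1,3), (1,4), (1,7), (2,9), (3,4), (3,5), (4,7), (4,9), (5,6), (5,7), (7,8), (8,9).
[4, 4, 3, 3, 3, 3, 2, 1, 1] (degrees: deg(1)=3, deg(2)=1, deg(3)=3, deg(4)=4, deg(5)=3, deg(6)=1, deg(7)=4, deg(8)=2, deg(9)=3)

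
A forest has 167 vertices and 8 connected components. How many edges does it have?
159 (Each of the 8 component trees on V_i vertices has V_i - 1 edges; summing gives V - C = 167 - 8 = 159)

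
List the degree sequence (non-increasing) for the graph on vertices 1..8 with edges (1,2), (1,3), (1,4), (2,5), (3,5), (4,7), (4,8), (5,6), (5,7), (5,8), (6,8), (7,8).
[5, 4, 3, 3, 3, 2, 2, 2] (degrees: deg(1)=3, deg(2)=2, deg(3)=2, deg(4)=3, deg(5)=5, deg(6)=2, deg(7)=3, deg(8)=4)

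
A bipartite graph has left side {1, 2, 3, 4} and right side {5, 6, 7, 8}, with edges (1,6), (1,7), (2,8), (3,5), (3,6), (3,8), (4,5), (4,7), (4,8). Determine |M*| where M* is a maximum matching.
4 (matching: (1,7), (2,8), (3,6), (4,5); upper bound min(|L|,|R|) = min(4,4) = 4)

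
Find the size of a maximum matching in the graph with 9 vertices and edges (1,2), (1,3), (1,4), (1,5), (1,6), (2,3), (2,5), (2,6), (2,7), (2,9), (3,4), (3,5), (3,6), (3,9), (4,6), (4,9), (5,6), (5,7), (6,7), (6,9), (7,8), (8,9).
4 (matching: (1,6), (2,5), (3,9), (7,8); upper bound floor(n/2) = floor(9/2) = 4)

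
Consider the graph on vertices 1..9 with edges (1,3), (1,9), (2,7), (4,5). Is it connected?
No, it has 5 components: {1, 3, 9}, {2, 7}, {4, 5}, {6}, {8}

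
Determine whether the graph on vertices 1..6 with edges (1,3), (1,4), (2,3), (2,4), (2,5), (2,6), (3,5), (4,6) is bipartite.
No (odd cycle of length 5: 2 -> 3 -> 1 -> 4 -> 6 -> 2)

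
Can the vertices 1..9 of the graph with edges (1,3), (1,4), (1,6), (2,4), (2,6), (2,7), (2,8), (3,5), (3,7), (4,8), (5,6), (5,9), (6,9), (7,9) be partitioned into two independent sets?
No (odd cycle of length 5: 9 -> 6 -> 1 -> 3 -> 7 -> 9)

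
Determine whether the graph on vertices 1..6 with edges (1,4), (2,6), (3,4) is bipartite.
Yes. Partition: {1, 2, 3, 5}, {4, 6}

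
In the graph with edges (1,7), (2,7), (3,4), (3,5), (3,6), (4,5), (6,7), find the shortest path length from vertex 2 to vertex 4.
4 (path: 2 -> 7 -> 6 -> 3 -> 4, 4 edges)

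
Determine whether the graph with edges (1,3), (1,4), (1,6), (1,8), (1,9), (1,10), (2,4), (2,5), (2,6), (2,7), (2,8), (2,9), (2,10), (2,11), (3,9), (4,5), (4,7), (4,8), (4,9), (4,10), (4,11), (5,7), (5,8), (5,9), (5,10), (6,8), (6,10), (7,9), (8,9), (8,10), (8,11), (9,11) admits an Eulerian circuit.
Yes (the graph is connected and all 11 vertices have even degree)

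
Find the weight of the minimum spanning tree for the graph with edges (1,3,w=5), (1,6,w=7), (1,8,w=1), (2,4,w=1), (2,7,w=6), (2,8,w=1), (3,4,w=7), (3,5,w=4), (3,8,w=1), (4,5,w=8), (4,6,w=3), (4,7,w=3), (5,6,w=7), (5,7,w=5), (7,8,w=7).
14 (MST edges: (1,8,w=1), (2,4,w=1), (2,8,w=1), (3,5,w=4), (3,8,w=1), (4,6,w=3), (4,7,w=3); sum of weights 1 + 1 + 1 + 4 + 1 + 3 + 3 = 14)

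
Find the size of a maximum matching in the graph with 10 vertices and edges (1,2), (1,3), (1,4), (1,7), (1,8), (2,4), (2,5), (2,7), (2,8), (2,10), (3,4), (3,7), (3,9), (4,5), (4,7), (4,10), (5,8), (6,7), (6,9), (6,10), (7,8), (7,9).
5 (matching: (1,8), (2,10), (3,9), (4,5), (6,7); upper bound floor(n/2) = floor(10/2) = 5)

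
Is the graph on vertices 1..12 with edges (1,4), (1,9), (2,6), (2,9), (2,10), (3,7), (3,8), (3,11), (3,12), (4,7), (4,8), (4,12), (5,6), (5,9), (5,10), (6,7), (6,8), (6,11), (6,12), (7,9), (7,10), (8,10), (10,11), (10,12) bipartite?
Yes. Partition: {1, 2, 5, 7, 8, 11, 12}, {3, 4, 6, 9, 10}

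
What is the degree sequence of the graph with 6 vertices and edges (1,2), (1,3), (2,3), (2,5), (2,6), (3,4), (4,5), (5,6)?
[4, 3, 3, 2, 2, 2] (degrees: deg(1)=2, deg(2)=4, deg(3)=3, deg(4)=2, deg(5)=3, deg(6)=2)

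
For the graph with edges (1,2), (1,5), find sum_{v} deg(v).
4 (handshake: sum of degrees = 2|E| = 2 x 2 = 4)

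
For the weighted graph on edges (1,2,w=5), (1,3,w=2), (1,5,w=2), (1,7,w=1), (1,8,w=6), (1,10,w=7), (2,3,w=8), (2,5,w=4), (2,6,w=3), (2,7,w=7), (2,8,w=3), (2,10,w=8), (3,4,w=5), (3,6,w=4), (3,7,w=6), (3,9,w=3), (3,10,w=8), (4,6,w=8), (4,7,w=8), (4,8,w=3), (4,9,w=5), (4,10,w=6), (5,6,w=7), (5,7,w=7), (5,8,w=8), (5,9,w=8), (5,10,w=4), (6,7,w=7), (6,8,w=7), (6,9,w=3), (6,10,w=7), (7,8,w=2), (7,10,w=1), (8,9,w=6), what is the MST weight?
20 (MST edges: (1,3,w=2), (1,5,w=2), (1,7,w=1), (2,6,w=3), (2,8,w=3), (3,9,w=3), (4,8,w=3), (7,8,w=2), (7,10,w=1); sum of weights 2 + 2 + 1 + 3 + 3 + 3 + 3 + 2 + 1 = 20)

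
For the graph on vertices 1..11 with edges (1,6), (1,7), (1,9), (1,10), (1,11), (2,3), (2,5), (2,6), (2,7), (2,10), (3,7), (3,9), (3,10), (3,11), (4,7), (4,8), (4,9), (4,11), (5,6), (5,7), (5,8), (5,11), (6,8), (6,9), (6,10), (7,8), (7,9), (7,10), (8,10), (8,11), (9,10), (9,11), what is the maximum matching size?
5 (matching: (1,6), (2,7), (3,11), (4,9), (8,10); upper bound floor(n/2) = floor(11/2) = 5)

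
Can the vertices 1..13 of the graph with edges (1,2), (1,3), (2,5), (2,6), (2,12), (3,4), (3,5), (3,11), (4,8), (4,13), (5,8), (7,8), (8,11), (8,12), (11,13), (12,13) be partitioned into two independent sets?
Yes. Partition: {1, 4, 5, 6, 7, 9, 10, 11, 12}, {2, 3, 8, 13}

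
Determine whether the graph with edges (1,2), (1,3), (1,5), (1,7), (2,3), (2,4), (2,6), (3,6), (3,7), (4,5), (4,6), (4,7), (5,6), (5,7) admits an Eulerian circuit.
Yes (the graph is connected and all 7 vertices have even degree)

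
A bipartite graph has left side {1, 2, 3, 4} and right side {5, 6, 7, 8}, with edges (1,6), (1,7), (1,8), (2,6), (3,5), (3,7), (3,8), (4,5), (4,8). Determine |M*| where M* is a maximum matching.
4 (matching: (1,8), (2,6), (3,7), (4,5); upper bound min(|L|,|R|) = min(4,4) = 4)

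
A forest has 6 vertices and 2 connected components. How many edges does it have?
4 (Each of the 2 component trees on V_i vertices has V_i - 1 edges; summing gives V - C = 6 - 2 = 4)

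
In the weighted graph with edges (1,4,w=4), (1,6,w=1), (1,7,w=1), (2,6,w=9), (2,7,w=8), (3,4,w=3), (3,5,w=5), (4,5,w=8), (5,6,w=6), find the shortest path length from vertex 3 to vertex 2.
16 (path: 3 -> 4 -> 1 -> 7 -> 2; weights 3 + 4 + 1 + 8 = 16)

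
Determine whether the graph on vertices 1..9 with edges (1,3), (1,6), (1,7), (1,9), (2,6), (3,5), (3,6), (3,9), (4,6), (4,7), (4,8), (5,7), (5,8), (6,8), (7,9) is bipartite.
No (odd cycle of length 3: 9 -> 1 -> 7 -> 9)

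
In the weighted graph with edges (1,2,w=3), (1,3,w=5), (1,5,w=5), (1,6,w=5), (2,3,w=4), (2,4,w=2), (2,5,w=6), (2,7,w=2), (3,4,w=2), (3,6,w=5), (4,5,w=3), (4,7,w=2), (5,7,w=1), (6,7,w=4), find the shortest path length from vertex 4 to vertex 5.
3 (path: 4 -> 5; weights 3 = 3)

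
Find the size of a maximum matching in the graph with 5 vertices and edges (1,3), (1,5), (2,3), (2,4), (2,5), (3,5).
2 (matching: (1,5), (2,4); upper bound floor(n/2) = floor(5/2) = 2)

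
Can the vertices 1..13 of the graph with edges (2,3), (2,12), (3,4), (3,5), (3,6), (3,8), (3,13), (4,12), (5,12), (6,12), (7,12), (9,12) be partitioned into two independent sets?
Yes. Partition: {1, 2, 4, 5, 6, 7, 8, 9, 10, 11, 13}, {3, 12}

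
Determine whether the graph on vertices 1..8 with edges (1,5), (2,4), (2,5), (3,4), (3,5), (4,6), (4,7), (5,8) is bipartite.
Yes. Partition: {1, 2, 3, 6, 7, 8}, {4, 5}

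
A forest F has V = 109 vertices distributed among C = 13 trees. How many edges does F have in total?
96 (Each of the 13 component trees on V_i vertices has V_i - 1 edges; summing gives V - C = 109 - 13 = 96)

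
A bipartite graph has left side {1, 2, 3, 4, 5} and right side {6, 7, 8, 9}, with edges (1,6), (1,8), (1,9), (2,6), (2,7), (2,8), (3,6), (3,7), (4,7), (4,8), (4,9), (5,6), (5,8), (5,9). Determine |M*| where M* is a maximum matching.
4 (matching: (1,9), (2,8), (3,7), (5,6); upper bound min(|L|,|R|) = min(5,4) = 4)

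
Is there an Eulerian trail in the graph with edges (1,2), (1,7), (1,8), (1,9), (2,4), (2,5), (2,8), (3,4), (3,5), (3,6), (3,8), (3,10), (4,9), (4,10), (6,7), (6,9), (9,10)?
No (4 vertices have odd degree: {3, 6, 8, 10}; Eulerian path requires 0 or 2)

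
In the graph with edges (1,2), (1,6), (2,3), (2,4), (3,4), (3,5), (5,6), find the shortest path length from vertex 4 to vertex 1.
2 (path: 4 -> 2 -> 1, 2 edges)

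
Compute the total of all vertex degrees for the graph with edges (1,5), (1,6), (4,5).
6 (handshake: sum of degrees = 2|E| = 2 x 3 = 6)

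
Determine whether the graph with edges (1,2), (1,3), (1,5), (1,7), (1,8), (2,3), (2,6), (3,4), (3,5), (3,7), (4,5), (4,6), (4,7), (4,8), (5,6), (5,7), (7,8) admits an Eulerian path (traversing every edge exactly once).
No (8 vertices have odd degree: {1, 2, 3, 4, 5, 6, 7, 8}; Eulerian path requires 0 or 2)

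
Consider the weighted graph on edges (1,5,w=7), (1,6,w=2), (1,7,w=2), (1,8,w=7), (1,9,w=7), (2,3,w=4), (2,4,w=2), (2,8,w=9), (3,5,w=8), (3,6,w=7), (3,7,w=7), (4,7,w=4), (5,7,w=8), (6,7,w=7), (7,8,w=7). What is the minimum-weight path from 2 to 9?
15 (path: 2 -> 4 -> 7 -> 1 -> 9; weights 2 + 4 + 2 + 7 = 15)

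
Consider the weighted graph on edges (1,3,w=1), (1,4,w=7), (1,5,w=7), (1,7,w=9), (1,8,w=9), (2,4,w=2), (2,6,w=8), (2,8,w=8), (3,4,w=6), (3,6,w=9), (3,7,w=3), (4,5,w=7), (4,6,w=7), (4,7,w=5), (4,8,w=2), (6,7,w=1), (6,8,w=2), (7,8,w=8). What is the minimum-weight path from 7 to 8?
3 (path: 7 -> 6 -> 8; weights 1 + 2 = 3)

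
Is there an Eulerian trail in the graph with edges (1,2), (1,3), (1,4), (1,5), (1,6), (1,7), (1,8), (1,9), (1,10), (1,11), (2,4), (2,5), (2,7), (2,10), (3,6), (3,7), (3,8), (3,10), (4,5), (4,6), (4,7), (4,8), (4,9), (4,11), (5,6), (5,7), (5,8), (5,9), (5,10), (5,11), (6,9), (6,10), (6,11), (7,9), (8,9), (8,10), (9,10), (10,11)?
No (6 vertices have odd degree: {2, 3, 5, 6, 9, 11}; Eulerian path requires 0 or 2)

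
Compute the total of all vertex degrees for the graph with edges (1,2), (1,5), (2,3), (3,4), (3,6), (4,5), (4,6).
14 (handshake: sum of degrees = 2|E| = 2 x 7 = 14)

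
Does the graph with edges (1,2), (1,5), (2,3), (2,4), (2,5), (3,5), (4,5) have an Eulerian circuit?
Yes (the graph is connected and all 5 vertices have even degree)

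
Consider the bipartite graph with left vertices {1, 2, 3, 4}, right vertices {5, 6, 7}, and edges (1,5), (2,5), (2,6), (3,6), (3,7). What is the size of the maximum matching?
3 (matching: (1,5), (2,6), (3,7); upper bound min(|L|,|R|) = min(4,3) = 3)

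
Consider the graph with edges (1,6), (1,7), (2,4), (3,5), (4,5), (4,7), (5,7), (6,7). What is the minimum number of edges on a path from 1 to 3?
3 (path: 1 -> 7 -> 5 -> 3, 3 edges)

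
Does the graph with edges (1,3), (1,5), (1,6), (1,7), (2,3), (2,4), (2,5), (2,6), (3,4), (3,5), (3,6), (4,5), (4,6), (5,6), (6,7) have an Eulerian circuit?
No (2 vertices have odd degree: {3, 5}; Eulerian circuit requires 0)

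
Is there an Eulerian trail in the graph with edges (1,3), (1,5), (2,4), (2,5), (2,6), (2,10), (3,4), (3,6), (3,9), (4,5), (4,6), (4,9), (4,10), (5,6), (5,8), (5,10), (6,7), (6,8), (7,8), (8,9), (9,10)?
Yes — and in fact it has an Eulerian circuit (the graph is connected and all 10 vertices have even degree)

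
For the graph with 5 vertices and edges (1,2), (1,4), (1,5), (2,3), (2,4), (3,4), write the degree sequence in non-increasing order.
[3, 3, 3, 2, 1] (degrees: deg(1)=3, deg(2)=3, deg(3)=2, deg(4)=3, deg(5)=1)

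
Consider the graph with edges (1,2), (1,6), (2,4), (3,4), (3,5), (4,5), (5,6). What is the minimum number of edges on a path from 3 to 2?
2 (path: 3 -> 4 -> 2, 2 edges)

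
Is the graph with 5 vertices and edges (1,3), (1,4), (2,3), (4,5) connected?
Yes (BFS from 1 visits [1, 3, 4, 2, 5] — all 5 vertices reached)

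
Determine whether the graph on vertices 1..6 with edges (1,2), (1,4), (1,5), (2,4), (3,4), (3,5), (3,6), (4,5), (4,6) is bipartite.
No (odd cycle of length 3: 4 -> 1 -> 2 -> 4)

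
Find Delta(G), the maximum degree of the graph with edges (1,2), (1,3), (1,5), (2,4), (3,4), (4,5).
3 (attained at vertices 1, 4)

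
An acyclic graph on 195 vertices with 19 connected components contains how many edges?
176 (Each of the 19 component trees on V_i vertices has V_i - 1 edges; summing gives V - C = 195 - 19 = 176)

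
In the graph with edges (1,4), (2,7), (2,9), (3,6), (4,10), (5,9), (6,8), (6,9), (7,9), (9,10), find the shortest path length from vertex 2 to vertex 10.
2 (path: 2 -> 9 -> 10, 2 edges)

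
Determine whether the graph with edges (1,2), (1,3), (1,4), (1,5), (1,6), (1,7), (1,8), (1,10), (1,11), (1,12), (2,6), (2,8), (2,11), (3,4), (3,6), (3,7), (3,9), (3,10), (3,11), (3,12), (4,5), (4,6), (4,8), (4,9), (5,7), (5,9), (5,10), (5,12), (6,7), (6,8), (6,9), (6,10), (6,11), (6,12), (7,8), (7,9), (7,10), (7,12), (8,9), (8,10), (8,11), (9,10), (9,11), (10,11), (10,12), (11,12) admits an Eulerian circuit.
No (2 vertices have odd degree: {10, 12}; Eulerian circuit requires 0)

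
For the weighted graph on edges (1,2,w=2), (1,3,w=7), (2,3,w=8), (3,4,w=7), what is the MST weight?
16 (MST edges: (1,2,w=2), (1,3,w=7), (3,4,w=7); sum of weights 2 + 7 + 7 = 16)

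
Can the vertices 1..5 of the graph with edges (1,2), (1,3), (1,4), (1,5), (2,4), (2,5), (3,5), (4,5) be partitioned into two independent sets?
No (odd cycle of length 3: 4 -> 1 -> 5 -> 4)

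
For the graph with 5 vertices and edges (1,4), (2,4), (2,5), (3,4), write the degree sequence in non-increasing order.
[3, 2, 1, 1, 1] (degrees: deg(1)=1, deg(2)=2, deg(3)=1, deg(4)=3, deg(5)=1)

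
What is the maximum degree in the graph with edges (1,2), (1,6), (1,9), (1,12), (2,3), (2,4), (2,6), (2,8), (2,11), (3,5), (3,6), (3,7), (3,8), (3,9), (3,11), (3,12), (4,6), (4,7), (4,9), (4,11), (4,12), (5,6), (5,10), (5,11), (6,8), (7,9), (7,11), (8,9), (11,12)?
8 (attained at vertex 3)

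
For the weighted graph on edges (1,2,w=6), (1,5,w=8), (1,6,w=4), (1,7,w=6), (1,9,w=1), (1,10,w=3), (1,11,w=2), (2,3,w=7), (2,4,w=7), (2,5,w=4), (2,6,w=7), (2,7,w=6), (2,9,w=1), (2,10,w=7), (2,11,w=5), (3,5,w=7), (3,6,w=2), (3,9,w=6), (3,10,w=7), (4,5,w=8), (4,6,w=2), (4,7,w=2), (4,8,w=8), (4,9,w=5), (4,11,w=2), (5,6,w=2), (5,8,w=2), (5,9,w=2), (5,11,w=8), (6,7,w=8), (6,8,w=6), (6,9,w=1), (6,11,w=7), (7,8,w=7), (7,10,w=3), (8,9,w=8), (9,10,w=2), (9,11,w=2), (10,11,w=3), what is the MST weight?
17 (MST edges: (1,9,w=1), (1,11,w=2), (2,9,w=1), (3,6,w=2), (4,6,w=2), (4,7,w=2), (5,6,w=2), (5,8,w=2), (6,9,w=1), (9,10,w=2); sum of weights 1 + 2 + 1 + 2 + 2 + 2 + 2 + 2 + 1 + 2 = 17)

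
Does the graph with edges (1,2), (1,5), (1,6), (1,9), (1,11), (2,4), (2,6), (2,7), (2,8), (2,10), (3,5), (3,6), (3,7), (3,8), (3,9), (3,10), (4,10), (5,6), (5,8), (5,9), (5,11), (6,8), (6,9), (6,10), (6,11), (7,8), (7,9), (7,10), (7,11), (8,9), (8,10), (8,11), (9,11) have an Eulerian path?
Yes (the graph is connected and exactly 2 vertices have odd degree: {1, 9}; any Eulerian path must start and end at those)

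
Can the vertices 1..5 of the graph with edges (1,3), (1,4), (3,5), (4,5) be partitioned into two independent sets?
Yes. Partition: {1, 2, 5}, {3, 4}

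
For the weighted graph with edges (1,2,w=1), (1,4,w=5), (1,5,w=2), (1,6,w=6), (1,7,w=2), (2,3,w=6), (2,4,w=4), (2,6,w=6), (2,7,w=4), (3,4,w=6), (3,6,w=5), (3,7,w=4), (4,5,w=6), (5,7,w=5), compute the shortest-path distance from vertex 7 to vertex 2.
3 (path: 7 -> 1 -> 2; weights 2 + 1 = 3)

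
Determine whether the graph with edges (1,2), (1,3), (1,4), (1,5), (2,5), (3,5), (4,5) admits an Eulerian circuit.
Yes (the graph is connected and all 5 vertices have even degree)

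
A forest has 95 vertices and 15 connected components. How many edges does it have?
80 (Each of the 15 component trees on V_i vertices has V_i - 1 edges; summing gives V - C = 95 - 15 = 80)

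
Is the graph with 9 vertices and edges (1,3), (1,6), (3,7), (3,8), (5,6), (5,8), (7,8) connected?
No, it has 4 components: {1, 3, 5, 6, 7, 8}, {2}, {4}, {9}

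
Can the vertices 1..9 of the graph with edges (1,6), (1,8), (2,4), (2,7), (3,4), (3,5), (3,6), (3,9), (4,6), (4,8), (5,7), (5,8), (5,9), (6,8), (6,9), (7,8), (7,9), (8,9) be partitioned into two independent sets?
No (odd cycle of length 3: 8 -> 1 -> 6 -> 8)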